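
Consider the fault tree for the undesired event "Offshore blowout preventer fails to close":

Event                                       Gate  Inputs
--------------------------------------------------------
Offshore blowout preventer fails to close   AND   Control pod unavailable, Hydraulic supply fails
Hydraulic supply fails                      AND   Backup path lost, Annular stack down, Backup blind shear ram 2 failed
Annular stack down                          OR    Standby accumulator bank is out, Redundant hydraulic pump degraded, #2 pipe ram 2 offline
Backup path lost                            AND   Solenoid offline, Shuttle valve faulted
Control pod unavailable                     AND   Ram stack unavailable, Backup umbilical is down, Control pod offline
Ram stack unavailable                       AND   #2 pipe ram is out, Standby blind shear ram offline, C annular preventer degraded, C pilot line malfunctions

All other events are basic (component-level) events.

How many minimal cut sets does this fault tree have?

Ram stack unavailable [AND]: one cut set from each child combined → 1 × 1 × 1 × 1 = 1 cut set(s).
Control pod unavailable [AND]: one cut set from each child combined → 1 × 1 × 1 = 1 cut set(s).
Backup path lost [AND]: one cut set from each child combined → 1 × 1 = 1 cut set(s).
Annular stack down [OR]: union of children's cut sets → 3 cut set(s).
Hydraulic supply fails [AND]: one cut set from each child combined → 1 × 3 × 1 = 3 cut set(s).
Offshore blowout preventer fails to close [AND]: one cut set from each child combined → 1 × 3 = 3 cut set(s).
Minimal cut sets: {#2 pipe ram is out, Backup blind shear ram 2 failed, Backup umbilical is down, C annular preventer degraded, C pilot line malfunctions, Control pod offline, Shuttle valve faulted, Solenoid offline, Standby accumulator bank is out, Standby blind shear ram offline}; {#2 pipe ram is out, Backup blind shear ram 2 failed, Backup umbilical is down, C annular preventer degraded, C pilot line malfunctions, Control pod offline, Redundant hydraulic pump degraded, Shuttle valve faulted, Solenoid offline, Standby blind shear ram offline}; {#2 pipe ram 2 offline, #2 pipe ram is out, Backup blind shear ram 2 failed, Backup umbilical is down, C annular preventer degraded, C pilot line malfunctions, Control pod offline, Shuttle valve faulted, Solenoid offline, Standby blind shear ram offline}.

3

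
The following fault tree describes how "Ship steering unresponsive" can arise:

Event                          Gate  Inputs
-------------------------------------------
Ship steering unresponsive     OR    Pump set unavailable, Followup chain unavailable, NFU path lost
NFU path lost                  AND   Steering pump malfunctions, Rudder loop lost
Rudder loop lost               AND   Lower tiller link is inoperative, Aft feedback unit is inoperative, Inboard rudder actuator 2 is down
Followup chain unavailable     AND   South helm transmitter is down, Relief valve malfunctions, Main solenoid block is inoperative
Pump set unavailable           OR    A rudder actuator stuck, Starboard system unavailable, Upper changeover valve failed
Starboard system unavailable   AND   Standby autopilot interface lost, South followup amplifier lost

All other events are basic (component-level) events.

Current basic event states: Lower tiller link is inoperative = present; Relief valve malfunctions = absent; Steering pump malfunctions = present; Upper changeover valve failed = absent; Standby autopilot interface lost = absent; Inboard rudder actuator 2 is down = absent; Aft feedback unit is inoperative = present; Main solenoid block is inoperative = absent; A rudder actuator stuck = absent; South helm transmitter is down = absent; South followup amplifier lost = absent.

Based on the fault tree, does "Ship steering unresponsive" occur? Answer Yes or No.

No

Starboard system unavailable [AND]: Standby autopilot interface lost=not, South followup amplifier lost=not → not all inputs occur → does not occur.
Pump set unavailable [OR]: A rudder actuator stuck=not, Starboard system unavailable=not, Upper changeover valve failed=not → no input occurs → does not occur.
Followup chain unavailable [AND]: South helm transmitter is down=not, Relief valve malfunctions=not, Main solenoid block is inoperative=not → not all inputs occur → does not occur.
Rudder loop lost [AND]: Lower tiller link is inoperative=occurs, Aft feedback unit is inoperative=occurs, Inboard rudder actuator 2 is down=not → not all inputs occur → does not occur.
NFU path lost [AND]: Steering pump malfunctions=occurs, Rudder loop lost=not → not all inputs occur → does not occur.
Ship steering unresponsive [OR]: Pump set unavailable=not, Followup chain unavailable=not, NFU path lost=not → no input occurs → does not occur.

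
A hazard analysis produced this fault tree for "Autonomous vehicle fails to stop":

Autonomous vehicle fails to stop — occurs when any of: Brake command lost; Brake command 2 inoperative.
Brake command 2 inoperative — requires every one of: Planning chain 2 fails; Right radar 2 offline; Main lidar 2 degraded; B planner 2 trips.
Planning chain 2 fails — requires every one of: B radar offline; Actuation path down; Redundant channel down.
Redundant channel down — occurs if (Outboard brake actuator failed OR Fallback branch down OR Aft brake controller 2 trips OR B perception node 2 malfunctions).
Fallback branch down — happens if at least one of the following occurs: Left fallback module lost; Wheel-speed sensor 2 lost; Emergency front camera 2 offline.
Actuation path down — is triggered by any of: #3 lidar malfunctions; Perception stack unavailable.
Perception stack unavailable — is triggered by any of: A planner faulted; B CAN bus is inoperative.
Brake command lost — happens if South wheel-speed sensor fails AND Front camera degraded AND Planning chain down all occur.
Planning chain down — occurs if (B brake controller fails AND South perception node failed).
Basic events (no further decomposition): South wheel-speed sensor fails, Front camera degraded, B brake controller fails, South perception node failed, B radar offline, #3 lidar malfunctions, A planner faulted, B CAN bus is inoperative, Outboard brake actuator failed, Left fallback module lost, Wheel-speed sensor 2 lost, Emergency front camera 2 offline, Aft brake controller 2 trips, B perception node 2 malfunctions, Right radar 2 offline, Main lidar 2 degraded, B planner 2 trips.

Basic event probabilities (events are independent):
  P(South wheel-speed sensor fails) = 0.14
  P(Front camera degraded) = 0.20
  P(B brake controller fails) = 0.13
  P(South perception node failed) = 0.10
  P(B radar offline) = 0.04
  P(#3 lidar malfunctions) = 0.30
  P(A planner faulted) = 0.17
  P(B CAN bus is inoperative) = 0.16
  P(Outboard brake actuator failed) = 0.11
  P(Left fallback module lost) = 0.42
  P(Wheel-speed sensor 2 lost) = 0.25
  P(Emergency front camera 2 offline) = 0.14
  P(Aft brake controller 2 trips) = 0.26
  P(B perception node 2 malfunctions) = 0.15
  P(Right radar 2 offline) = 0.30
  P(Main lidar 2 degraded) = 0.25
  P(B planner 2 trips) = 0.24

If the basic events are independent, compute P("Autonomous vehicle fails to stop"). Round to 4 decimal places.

P(Planning chain down) [AND] = 0.13 × 0.10 = 0.013000
P(Brake command lost) [AND] = 0.14 × 0.20 × 0.013000 = 0.000364
P(Perception stack unavailable) [OR] = 1 − (1−0.17) × (1−0.16) = 0.302800
P(Actuation path down) [OR] = 1 − (1−0.30) × (1−0.302800) = 0.511960
P(Fallback branch down) [OR] = 1 − (1−0.42) × (1−0.25) × (1−0.14) = 0.625900
P(Redundant channel down) [OR] = 1 − (1−0.11) × (1−0.625900) × (1−0.26) × (1−0.15) = 0.790575
P(Planning chain 2 fails) [AND] = 0.04 × 0.511960 × 0.790575 = 0.016190
P(Brake command 2 inoperative) [AND] = 0.016190 × 0.30 × 0.25 × 0.24 = 0.000291
P(Autonomous vehicle fails to stop) [OR] = 1 − (1−0.000364) × (1−0.000291) = 0.000655
Rounded to 4 decimal places: P(Autonomous vehicle fails to stop) ≈ 0.0007.

0.0007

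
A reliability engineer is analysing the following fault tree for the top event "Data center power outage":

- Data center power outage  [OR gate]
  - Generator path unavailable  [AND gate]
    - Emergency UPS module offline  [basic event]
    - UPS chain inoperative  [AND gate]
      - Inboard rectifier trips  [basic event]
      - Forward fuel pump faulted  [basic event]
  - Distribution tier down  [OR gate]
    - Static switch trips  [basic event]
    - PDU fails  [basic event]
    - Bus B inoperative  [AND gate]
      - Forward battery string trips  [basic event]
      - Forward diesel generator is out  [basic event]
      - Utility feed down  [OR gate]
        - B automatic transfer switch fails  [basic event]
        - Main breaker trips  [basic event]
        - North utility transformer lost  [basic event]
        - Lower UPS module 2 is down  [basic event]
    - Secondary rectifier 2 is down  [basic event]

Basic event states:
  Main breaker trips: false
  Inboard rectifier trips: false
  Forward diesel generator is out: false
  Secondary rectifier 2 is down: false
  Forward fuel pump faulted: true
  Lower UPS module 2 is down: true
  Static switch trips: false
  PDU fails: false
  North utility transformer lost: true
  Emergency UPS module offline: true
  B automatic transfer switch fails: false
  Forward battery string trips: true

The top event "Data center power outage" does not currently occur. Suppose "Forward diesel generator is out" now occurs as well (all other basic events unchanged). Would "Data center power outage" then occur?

Counterfactual: set "Forward diesel generator is out" to occurred.
UPS chain inoperative [AND]: Inboard rectifier trips=not, Forward fuel pump faulted=occurs → not all inputs occur → does not occur.
Generator path unavailable [AND]: Emergency UPS module offline=occurs, UPS chain inoperative=not → not all inputs occur → does not occur.
Utility feed down [OR]: B automatic transfer switch fails=not, Main breaker trips=not, North utility transformer lost=occurs, Lower UPS module 2 is down=occurs → at least one input occurs → occurs.
Bus B inoperative [AND]: Forward battery string trips=occurs, Forward diesel generator is out=occurs, Utility feed down=occurs → all inputs occur → occurs.
Distribution tier down [OR]: Static switch trips=not, PDU fails=not, Bus B inoperative=occurs, Secondary rectifier 2 is down=not → at least one input occurs → occurs.
Data center power outage [OR]: Generator path unavailable=not, Distribution tier down=occurs → at least one input occurs → occurs.

Yes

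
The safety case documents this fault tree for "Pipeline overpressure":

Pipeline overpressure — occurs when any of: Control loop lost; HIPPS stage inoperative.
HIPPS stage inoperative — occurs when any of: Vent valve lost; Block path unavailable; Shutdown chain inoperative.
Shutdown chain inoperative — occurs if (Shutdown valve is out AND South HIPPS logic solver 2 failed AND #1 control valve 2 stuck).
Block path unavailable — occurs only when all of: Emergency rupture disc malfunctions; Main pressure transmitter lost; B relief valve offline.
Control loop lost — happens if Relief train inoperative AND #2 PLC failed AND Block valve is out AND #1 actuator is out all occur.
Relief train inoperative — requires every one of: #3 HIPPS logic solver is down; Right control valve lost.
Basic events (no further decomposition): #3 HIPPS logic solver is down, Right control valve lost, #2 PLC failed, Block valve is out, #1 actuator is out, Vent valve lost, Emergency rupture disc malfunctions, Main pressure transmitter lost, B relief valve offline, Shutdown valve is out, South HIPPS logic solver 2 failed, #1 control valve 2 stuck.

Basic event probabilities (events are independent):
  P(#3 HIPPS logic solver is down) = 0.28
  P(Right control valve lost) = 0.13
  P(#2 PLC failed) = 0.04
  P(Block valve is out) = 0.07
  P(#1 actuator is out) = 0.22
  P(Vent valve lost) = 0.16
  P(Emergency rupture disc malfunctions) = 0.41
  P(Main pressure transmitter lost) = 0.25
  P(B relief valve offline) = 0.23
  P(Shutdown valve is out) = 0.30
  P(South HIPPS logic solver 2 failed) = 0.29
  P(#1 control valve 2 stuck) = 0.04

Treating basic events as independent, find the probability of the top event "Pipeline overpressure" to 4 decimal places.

P(Relief train inoperative) [AND] = 0.28 × 0.13 = 0.036400
P(Control loop lost) [AND] = 0.036400 × 0.04 × 0.07 × 0.22 = 0.000022
P(Block path unavailable) [AND] = 0.41 × 0.25 × 0.23 = 0.023575
P(Shutdown chain inoperative) [AND] = 0.30 × 0.29 × 0.04 = 0.003480
P(HIPPS stage inoperative) [OR] = 1 − (1−0.16) × (1−0.023575) × (1−0.003480) = 0.182657
P(Pipeline overpressure) [OR] = 1 − (1−0.000022) × (1−0.182657) = 0.182675
Rounded to 4 decimal places: P(Pipeline overpressure) ≈ 0.1827.

0.1827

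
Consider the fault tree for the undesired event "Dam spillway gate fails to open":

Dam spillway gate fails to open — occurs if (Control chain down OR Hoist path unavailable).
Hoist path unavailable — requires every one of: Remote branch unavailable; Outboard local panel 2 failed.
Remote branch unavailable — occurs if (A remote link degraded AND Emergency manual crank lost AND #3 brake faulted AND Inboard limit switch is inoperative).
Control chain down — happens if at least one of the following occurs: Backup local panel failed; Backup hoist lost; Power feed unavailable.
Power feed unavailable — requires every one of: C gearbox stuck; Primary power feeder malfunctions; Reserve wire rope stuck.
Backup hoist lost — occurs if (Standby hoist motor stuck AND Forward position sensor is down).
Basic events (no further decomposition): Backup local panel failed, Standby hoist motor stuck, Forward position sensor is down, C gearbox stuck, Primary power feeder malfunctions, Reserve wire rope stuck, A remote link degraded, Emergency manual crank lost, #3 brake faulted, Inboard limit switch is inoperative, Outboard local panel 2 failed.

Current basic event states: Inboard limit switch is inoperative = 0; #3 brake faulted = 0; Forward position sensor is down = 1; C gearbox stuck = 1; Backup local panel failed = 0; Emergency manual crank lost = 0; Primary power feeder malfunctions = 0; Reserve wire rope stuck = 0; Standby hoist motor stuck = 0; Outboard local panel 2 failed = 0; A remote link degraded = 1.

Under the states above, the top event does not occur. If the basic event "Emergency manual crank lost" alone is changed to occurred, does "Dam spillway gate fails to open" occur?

Counterfactual: set "Emergency manual crank lost" to occurred.
Backup hoist lost [AND]: Standby hoist motor stuck=not, Forward position sensor is down=occurs → not all inputs occur → does not occur.
Power feed unavailable [AND]: C gearbox stuck=occurs, Primary power feeder malfunctions=not, Reserve wire rope stuck=not → not all inputs occur → does not occur.
Control chain down [OR]: Backup local panel failed=not, Backup hoist lost=not, Power feed unavailable=not → no input occurs → does not occur.
Remote branch unavailable [AND]: A remote link degraded=occurs, Emergency manual crank lost=occurs, #3 brake faulted=not, Inboard limit switch is inoperative=not → not all inputs occur → does not occur.
Hoist path unavailable [AND]: Remote branch unavailable=not, Outboard local panel 2 failed=not → not all inputs occur → does not occur.
Dam spillway gate fails to open [OR]: Control chain down=not, Hoist path unavailable=not → no input occurs → does not occur.

No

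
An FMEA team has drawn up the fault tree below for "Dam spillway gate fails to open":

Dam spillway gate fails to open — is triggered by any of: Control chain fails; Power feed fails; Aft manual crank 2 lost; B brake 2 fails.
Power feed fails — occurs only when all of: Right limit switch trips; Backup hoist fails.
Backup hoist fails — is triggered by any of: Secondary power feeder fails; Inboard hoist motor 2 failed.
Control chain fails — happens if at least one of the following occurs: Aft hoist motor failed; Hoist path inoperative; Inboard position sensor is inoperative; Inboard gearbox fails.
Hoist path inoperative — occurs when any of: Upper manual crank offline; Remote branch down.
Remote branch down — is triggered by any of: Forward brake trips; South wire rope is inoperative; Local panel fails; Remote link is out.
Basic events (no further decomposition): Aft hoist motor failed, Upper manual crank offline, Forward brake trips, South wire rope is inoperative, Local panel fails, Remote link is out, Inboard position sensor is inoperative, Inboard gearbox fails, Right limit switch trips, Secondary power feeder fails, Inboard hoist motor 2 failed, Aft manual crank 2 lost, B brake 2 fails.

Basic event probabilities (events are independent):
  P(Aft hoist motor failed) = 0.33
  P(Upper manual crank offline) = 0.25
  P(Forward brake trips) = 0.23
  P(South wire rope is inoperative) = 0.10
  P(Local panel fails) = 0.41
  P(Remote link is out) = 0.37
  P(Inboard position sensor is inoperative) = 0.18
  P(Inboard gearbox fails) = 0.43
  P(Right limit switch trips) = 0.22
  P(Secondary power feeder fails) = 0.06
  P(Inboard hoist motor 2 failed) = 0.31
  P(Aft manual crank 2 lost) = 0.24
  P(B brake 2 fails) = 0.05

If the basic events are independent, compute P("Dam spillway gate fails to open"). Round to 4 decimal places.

P(Remote branch down) [OR] = 1 − (1−0.23) × (1−0.10) × (1−0.41) × (1−0.37) = 0.742412
P(Hoist path inoperative) [OR] = 1 − (1−0.25) × (1−0.742412) = 0.806809
P(Control chain fails) [OR] = 1 − (1−0.33) × (1−0.806809) × (1−0.18) × (1−0.43) = 0.939501
P(Backup hoist fails) [OR] = 1 − (1−0.06) × (1−0.31) = 0.351400
P(Power feed fails) [AND] = 0.22 × 0.351400 = 0.077308
P(Dam spillway gate fails to open) [OR] = 1 − (1−0.939501) × (1−0.077308) × (1−0.24) × (1−0.05) = 0.959697
Rounded to 4 decimal places: P(Dam spillway gate fails to open) ≈ 0.9597.

0.9597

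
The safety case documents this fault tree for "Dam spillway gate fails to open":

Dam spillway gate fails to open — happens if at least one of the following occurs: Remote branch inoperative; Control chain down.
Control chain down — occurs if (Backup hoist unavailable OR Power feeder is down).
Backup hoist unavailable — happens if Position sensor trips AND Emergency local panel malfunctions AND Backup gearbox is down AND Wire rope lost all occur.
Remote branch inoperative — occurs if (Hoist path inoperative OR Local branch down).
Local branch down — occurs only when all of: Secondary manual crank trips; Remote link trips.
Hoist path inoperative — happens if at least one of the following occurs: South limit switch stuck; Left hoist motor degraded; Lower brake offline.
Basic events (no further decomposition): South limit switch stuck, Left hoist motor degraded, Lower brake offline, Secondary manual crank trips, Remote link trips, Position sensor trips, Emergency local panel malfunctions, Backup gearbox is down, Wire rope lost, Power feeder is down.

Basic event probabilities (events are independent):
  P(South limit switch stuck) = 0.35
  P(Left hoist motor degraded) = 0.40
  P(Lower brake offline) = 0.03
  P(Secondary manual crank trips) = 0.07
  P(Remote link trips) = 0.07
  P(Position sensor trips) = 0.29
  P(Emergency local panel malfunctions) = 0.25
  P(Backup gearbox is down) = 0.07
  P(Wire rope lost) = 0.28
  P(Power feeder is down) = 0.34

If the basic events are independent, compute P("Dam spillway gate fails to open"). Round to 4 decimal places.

0.7519

P(Hoist path inoperative) [OR] = 1 − (1−0.35) × (1−0.40) × (1−0.03) = 0.621700
P(Local branch down) [AND] = 0.07 × 0.07 = 0.004900
P(Remote branch inoperative) [OR] = 1 − (1−0.621700) × (1−0.004900) = 0.623554
P(Backup hoist unavailable) [AND] = 0.29 × 0.25 × 0.07 × 0.28 = 0.001421
P(Control chain down) [OR] = 1 − (1−0.001421) × (1−0.34) = 0.340938
P(Dam spillway gate fails to open) [OR] = 1 − (1−0.623554) × (1−0.340938) = 0.751899
Rounded to 4 decimal places: P(Dam spillway gate fails to open) ≈ 0.7519.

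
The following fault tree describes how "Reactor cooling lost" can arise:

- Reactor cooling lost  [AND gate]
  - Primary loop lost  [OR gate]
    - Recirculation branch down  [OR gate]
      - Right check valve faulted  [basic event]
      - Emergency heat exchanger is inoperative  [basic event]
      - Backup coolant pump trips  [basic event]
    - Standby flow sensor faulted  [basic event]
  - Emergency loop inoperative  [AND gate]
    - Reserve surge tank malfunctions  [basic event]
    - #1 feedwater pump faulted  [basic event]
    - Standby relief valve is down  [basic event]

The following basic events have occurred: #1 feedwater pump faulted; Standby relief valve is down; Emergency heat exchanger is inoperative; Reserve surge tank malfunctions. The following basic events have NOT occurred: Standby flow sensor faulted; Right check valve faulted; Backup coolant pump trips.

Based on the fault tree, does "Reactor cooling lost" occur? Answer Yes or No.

Recirculation branch down [OR]: Right check valve faulted=not, Emergency heat exchanger is inoperative=occurs, Backup coolant pump trips=not → at least one input occurs → occurs.
Primary loop lost [OR]: Recirculation branch down=occurs, Standby flow sensor faulted=not → at least one input occurs → occurs.
Emergency loop inoperative [AND]: Reserve surge tank malfunctions=occurs, #1 feedwater pump faulted=occurs, Standby relief valve is down=occurs → all inputs occur → occurs.
Reactor cooling lost [AND]: Primary loop lost=occurs, Emergency loop inoperative=occurs → all inputs occur → occurs.

Yes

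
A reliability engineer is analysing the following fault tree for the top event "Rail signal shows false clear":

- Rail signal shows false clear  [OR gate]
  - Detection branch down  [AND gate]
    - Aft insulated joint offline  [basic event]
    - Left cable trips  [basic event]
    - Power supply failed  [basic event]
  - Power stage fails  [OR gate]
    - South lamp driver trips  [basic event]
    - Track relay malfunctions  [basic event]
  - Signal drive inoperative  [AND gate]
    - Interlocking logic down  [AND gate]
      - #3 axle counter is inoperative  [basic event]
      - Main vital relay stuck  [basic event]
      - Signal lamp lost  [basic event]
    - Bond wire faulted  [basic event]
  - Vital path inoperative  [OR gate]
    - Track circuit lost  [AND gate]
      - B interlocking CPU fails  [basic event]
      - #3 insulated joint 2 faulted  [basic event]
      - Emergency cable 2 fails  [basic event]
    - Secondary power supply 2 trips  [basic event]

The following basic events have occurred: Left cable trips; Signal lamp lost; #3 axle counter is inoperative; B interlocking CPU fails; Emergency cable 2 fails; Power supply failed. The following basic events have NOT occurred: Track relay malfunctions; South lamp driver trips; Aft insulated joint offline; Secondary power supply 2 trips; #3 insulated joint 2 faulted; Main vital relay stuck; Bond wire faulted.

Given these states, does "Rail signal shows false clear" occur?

No

Detection branch down [AND]: Aft insulated joint offline=not, Left cable trips=occurs, Power supply failed=occurs → not all inputs occur → does not occur.
Power stage fails [OR]: South lamp driver trips=not, Track relay malfunctions=not → no input occurs → does not occur.
Interlocking logic down [AND]: #3 axle counter is inoperative=occurs, Main vital relay stuck=not, Signal lamp lost=occurs → not all inputs occur → does not occur.
Signal drive inoperative [AND]: Interlocking logic down=not, Bond wire faulted=not → not all inputs occur → does not occur.
Track circuit lost [AND]: B interlocking CPU fails=occurs, #3 insulated joint 2 faulted=not, Emergency cable 2 fails=occurs → not all inputs occur → does not occur.
Vital path inoperative [OR]: Track circuit lost=not, Secondary power supply 2 trips=not → no input occurs → does not occur.
Rail signal shows false clear [OR]: Detection branch down=not, Power stage fails=not, Signal drive inoperative=not, Vital path inoperative=not → no input occurs → does not occur.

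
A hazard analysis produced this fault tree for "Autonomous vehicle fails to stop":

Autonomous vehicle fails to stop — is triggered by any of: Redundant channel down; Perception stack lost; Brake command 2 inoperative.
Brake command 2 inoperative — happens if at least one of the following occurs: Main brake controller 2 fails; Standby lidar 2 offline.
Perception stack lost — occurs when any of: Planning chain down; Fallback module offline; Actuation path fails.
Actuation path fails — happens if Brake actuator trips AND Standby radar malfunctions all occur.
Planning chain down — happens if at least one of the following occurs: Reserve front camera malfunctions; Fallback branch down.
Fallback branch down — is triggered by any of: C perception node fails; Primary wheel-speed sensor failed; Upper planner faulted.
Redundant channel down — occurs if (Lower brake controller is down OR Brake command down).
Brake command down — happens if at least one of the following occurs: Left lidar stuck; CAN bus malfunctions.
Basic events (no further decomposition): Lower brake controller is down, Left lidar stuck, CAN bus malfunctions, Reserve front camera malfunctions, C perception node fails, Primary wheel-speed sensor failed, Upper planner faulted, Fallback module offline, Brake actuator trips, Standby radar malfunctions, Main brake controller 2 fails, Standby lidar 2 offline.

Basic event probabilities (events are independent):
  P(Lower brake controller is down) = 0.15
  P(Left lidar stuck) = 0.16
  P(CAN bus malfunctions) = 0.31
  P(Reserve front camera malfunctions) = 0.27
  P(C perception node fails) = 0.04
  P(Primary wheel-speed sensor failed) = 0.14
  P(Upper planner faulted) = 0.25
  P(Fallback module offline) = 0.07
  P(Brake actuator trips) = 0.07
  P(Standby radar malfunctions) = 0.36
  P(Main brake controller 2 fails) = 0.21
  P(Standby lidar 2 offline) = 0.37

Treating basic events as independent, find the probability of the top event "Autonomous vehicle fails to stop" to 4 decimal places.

P(Brake command down) [OR] = 1 − (1−0.16) × (1−0.31) = 0.420400
P(Redundant channel down) [OR] = 1 − (1−0.15) × (1−0.420400) = 0.507340
P(Fallback branch down) [OR] = 1 − (1−0.04) × (1−0.14) × (1−0.25) = 0.380800
P(Planning chain down) [OR] = 1 − (1−0.27) × (1−0.380800) = 0.547984
P(Actuation path fails) [AND] = 0.07 × 0.36 = 0.025200
P(Perception stack lost) [OR] = 1 − (1−0.547984) × (1−0.07) × (1−0.025200) = 0.590219
P(Brake command 2 inoperative) [OR] = 1 − (1−0.21) × (1−0.37) = 0.502300
P(Autonomous vehicle fails to stop) [OR] = 1 − (1−0.507340) × (1−0.590219) × (1−0.502300) = 0.899523
Rounded to 4 decimal places: P(Autonomous vehicle fails to stop) ≈ 0.8995.

0.8995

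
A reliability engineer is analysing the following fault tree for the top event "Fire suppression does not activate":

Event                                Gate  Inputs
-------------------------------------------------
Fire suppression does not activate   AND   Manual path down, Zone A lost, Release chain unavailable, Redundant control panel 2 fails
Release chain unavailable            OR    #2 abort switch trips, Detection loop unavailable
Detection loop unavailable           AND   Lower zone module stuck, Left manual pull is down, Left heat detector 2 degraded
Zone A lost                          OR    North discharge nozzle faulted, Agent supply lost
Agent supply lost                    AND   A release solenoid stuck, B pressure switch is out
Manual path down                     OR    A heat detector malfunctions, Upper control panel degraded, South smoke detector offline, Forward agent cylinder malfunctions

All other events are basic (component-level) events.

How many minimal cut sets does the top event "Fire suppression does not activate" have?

Manual path down [OR]: union of children's cut sets → 4 cut set(s).
Agent supply lost [AND]: one cut set from each child combined → 1 × 1 = 1 cut set(s).
Zone A lost [OR]: union of children's cut sets → 2 cut set(s).
Detection loop unavailable [AND]: one cut set from each child combined → 1 × 1 × 1 = 1 cut set(s).
Release chain unavailable [OR]: union of children's cut sets → 2 cut set(s).
Fire suppression does not activate [AND]: one cut set from each child combined → 4 × 2 × 2 × 1 = 16 cut set(s).

16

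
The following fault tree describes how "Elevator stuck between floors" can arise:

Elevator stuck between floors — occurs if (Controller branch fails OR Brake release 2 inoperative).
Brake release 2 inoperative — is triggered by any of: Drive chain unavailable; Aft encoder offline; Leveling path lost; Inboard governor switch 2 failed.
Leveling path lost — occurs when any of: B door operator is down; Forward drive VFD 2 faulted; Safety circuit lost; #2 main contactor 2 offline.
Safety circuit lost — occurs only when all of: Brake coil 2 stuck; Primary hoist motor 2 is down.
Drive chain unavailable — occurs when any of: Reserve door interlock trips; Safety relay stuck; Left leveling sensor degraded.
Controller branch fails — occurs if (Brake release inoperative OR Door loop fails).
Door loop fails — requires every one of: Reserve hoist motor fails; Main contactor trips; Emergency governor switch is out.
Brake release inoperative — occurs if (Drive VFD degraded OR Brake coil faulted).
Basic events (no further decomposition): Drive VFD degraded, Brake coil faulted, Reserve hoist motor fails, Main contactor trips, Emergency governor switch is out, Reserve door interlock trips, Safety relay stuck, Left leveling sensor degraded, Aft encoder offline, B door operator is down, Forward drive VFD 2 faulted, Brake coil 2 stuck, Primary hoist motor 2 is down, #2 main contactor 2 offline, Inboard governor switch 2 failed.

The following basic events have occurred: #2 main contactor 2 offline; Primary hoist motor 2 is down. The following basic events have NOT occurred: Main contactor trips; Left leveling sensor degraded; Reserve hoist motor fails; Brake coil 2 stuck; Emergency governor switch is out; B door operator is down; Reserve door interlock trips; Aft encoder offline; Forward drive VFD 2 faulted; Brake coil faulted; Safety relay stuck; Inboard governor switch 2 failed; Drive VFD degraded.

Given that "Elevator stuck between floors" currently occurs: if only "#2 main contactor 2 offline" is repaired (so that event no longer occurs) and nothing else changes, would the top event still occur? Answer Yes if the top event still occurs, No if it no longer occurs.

Counterfactual: set "#2 main contactor 2 offline" to not occurred.
Brake release inoperative [OR]: Drive VFD degraded=not, Brake coil faulted=not → no input occurs → does not occur.
Door loop fails [AND]: Reserve hoist motor fails=not, Main contactor trips=not, Emergency governor switch is out=not → not all inputs occur → does not occur.
Controller branch fails [OR]: Brake release inoperative=not, Door loop fails=not → no input occurs → does not occur.
Drive chain unavailable [OR]: Reserve door interlock trips=not, Safety relay stuck=not, Left leveling sensor degraded=not → no input occurs → does not occur.
Safety circuit lost [AND]: Brake coil 2 stuck=not, Primary hoist motor 2 is down=occurs → not all inputs occur → does not occur.
Leveling path lost [OR]: B door operator is down=not, Forward drive VFD 2 faulted=not, Safety circuit lost=not, #2 main contactor 2 offline=not → no input occurs → does not occur.
Brake release 2 inoperative [OR]: Drive chain unavailable=not, Aft encoder offline=not, Leveling path lost=not, Inboard governor switch 2 failed=not → no input occurs → does not occur.
Elevator stuck between floors [OR]: Controller branch fails=not, Brake release 2 inoperative=not → no input occurs → does not occur.

No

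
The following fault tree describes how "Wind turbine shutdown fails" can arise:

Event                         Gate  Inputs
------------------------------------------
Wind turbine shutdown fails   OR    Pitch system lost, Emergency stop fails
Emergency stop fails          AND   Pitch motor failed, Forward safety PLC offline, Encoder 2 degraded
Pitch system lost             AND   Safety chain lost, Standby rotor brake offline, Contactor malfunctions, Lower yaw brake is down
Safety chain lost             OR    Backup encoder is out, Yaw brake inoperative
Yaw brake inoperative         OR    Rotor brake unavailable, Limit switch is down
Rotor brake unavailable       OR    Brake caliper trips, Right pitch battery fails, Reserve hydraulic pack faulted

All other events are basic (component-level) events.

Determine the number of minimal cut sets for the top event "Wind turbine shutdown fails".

6

Rotor brake unavailable [OR]: union of children's cut sets → 3 cut set(s).
Yaw brake inoperative [OR]: union of children's cut sets → 4 cut set(s).
Safety chain lost [OR]: union of children's cut sets → 5 cut set(s).
Pitch system lost [AND]: one cut set from each child combined → 5 × 1 × 1 × 1 = 5 cut set(s).
Emergency stop fails [AND]: one cut set from each child combined → 1 × 1 × 1 = 1 cut set(s).
Wind turbine shutdown fails [OR]: union of children's cut sets → 6 cut set(s).
Minimal cut sets: {Backup encoder is out, Contactor malfunctions, Lower yaw brake is down, Standby rotor brake offline}; {Brake caliper trips, Contactor malfunctions, Lower yaw brake is down, Standby rotor brake offline}; {Contactor malfunctions, Lower yaw brake is down, Right pitch battery fails, Standby rotor brake offline}; {Contactor malfunctions, Lower yaw brake is down, Reserve hydraulic pack faulted, Standby rotor brake offline}; {Contactor malfunctions, Limit switch is down, Lower yaw brake is down, Standby rotor brake offline}; {Encoder 2 degraded, Forward safety PLC offline, Pitch motor failed}.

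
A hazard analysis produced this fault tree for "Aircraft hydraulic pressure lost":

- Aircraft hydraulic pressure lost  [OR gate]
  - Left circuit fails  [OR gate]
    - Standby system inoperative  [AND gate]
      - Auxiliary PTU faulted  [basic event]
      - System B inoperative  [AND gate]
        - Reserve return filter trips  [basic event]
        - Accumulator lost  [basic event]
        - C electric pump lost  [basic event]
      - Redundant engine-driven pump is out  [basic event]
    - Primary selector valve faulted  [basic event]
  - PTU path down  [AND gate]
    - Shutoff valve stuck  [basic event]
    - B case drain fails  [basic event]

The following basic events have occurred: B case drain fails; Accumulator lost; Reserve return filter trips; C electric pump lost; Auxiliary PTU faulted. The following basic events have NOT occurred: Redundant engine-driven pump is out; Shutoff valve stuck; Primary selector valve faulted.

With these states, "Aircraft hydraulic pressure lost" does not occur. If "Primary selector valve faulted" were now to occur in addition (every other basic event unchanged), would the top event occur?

Yes

Counterfactual: set "Primary selector valve faulted" to occurred.
System B inoperative [AND]: Reserve return filter trips=occurs, Accumulator lost=occurs, C electric pump lost=occurs → all inputs occur → occurs.
Standby system inoperative [AND]: Auxiliary PTU faulted=occurs, System B inoperative=occurs, Redundant engine-driven pump is out=not → not all inputs occur → does not occur.
Left circuit fails [OR]: Standby system inoperative=not, Primary selector valve faulted=occurs → at least one input occurs → occurs.
PTU path down [AND]: Shutoff valve stuck=not, B case drain fails=occurs → not all inputs occur → does not occur.
Aircraft hydraulic pressure lost [OR]: Left circuit fails=occurs, PTU path down=not → at least one input occurs → occurs.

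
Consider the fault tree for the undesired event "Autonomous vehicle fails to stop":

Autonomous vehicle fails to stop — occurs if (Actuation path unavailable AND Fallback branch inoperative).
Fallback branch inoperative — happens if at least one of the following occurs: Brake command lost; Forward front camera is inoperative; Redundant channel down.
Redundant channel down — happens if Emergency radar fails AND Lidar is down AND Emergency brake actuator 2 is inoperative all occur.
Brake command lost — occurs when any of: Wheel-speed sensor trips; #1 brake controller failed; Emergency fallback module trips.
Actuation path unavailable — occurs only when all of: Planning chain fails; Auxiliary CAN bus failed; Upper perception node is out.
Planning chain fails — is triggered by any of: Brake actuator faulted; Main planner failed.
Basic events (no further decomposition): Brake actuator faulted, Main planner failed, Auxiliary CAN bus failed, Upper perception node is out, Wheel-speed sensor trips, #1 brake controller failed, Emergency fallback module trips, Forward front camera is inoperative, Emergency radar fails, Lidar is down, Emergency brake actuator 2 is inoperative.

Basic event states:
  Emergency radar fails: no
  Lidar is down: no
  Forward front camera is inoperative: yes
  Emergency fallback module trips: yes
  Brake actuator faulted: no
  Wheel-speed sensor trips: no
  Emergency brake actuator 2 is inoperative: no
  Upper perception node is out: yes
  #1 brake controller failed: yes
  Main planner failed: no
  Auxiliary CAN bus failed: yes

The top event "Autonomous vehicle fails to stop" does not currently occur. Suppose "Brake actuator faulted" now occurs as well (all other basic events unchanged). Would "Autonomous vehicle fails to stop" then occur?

Yes

Counterfactual: set "Brake actuator faulted" to occurred.
Planning chain fails [OR]: Brake actuator faulted=occurs, Main planner failed=not → at least one input occurs → occurs.
Actuation path unavailable [AND]: Planning chain fails=occurs, Auxiliary CAN bus failed=occurs, Upper perception node is out=occurs → all inputs occur → occurs.
Brake command lost [OR]: Wheel-speed sensor trips=not, #1 brake controller failed=occurs, Emergency fallback module trips=occurs → at least one input occurs → occurs.
Redundant channel down [AND]: Emergency radar fails=not, Lidar is down=not, Emergency brake actuator 2 is inoperative=not → not all inputs occur → does not occur.
Fallback branch inoperative [OR]: Brake command lost=occurs, Forward front camera is inoperative=occurs, Redundant channel down=not → at least one input occurs → occurs.
Autonomous vehicle fails to stop [AND]: Actuation path unavailable=occurs, Fallback branch inoperative=occurs → all inputs occur → occurs.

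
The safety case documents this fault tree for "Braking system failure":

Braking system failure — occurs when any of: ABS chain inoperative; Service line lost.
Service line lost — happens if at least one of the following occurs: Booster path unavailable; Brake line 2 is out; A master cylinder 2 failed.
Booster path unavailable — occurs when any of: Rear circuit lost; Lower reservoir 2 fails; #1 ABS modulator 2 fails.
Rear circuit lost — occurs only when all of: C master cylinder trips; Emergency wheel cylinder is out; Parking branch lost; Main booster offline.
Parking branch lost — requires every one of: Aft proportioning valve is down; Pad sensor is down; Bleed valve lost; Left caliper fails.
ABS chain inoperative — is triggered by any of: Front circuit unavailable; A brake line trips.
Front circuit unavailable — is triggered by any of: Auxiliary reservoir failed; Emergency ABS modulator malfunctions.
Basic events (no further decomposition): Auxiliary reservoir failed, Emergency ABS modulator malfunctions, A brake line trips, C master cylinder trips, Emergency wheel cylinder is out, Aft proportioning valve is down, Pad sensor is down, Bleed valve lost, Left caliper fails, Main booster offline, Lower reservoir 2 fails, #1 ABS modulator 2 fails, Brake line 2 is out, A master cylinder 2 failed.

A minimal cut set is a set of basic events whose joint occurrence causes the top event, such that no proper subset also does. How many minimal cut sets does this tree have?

8

Front circuit unavailable [OR]: union of children's cut sets → 2 cut set(s).
ABS chain inoperative [OR]: union of children's cut sets → 3 cut set(s).
Parking branch lost [AND]: one cut set from each child combined → 1 × 1 × 1 × 1 = 1 cut set(s).
Rear circuit lost [AND]: one cut set from each child combined → 1 × 1 × 1 × 1 = 1 cut set(s).
Booster path unavailable [OR]: union of children's cut sets → 3 cut set(s).
Service line lost [OR]: union of children's cut sets → 5 cut set(s).
Braking system failure [OR]: union of children's cut sets → 8 cut set(s).
Minimal cut sets: {Auxiliary reservoir failed}; {Emergency ABS modulator malfunctions}; {A brake line trips}; {Aft proportioning valve is down, Bleed valve lost, C master cylinder trips, Emergency wheel cylinder is out, Left caliper fails, Main booster offline, Pad sensor is down}; {Lower reservoir 2 fails}; {#1 ABS modulator 2 fails}; {Brake line 2 is out}; {A master cylinder 2 failed}.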